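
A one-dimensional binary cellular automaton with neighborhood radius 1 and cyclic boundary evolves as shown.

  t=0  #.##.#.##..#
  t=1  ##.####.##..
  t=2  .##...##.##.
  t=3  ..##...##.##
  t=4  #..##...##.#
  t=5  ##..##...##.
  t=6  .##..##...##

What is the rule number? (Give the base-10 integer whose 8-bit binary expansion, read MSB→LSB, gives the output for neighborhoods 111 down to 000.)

116

  ###|.  b7=0 t=1,i=4
  ##.|#  b6=1 t=0,i=0
  #.#|#  b5=1 t=0,i=1
  #..|#  b4=1 t=0,i=9
  .##|.  b3=0 t=0,i=2
  .#.|#  b2=1 t=0,i=5
  ..#|.  b1=0 t=0,i=10
  ...|.  b0=0 t=2,i=4
  bits 01110100 = 116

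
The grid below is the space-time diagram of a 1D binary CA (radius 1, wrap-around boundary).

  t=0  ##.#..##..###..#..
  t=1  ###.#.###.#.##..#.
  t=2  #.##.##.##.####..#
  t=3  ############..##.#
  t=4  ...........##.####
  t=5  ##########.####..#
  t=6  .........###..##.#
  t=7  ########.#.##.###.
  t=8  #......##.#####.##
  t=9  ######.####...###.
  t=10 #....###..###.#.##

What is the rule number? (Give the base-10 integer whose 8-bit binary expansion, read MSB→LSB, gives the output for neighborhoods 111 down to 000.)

  ### -> .   bit 7 = 0  t=0,i=11
  ##. -> #   bit 6 = 1  t=0,i=1
  #.# -> #   bit 5 = 1  t=0,i=2
  #.. -> #   bit 4 = 1  t=0,i=4
  .## -> #   bit 3 = 1  t=0,i=0
  .#. -> .   bit 2 = 0  t=0,i=3
  ..# -> .   bit 1 = 0  t=0,i=5
  ... -> #   bit 0 = 1  t=4,i=1
  bits 01111001 = 121

121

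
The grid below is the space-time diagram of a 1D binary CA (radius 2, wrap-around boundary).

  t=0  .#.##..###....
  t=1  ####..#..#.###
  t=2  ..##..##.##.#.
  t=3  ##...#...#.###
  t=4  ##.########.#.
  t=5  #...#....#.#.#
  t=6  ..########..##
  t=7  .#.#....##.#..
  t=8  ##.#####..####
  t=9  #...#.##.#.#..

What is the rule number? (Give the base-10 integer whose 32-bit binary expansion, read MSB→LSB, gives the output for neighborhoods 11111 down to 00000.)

  nb #####: next=.  (t=1,i=0, bit31=0)
  nb ####.: next=#  (t=1,i=2, bit30=1)
  nb ###.#: next=.  (t=4,i=10, bit29=0)
  nb ###..: next=#  (t=0,i=9, bit28=1)
  nb ##.##: next=.  (t=2,i=8, bit27=0)
  nb ##.#.: next=#  (t=2,i=11, bit26=1)
  nb ##..#: next=.  (t=0,i=5, bit25=0)
  nb ##...: next=.  (t=0,i=10, bit24=0)
  nb #.###: next=.  (t=1,i=11, bit23=0)
  nb #.##.: next=#  (t=0,i=3, bit22=1)
  nb #.#.#: next=.  (t=4,i=12, bit21=0)
  nb #.#..: next=#  (t=2,i=12, bit20=1)
  nb #..##: next=#  (t=0,i=6, bit19=1)
  nb #..#.: next=.  (t=1,i=5, bit18=0)
  nb #...#: next=#  (t=2,i=0, bit17=1)
  nb #....: next=#  (t=0,i=11, bit16=1)
  nb .####: next=#  (t=1,i=12, bit15=1)
  nb .###.: next=.  (t=0,i=8, bit14=0)
  nb .##.#: next=.  (t=2,i=7, bit13=0)
  nb .##..: next=.  (t=0,i=4, bit12=0)
  nb .#.##: next=#  (t=0,i=2, bit11=1)
  nb .#.#.: next=.  (t=5,i=10, bit10=0)
  nb .#..#: next=#  (t=1,i=7, bit9=1)
  nb .#...: next=#  (t=2,i=13, bit8=1)
  nb ..###: next=.  (t=0,i=7, bit7=0)
  nb ..##.: next=.  (t=2,i=2, bit6=0)
  nb ..#.#: next=#  (t=0,i=1, bit5=1)
  nb ..#..: next=#  (t=1,i=6, bit4=1)
  nb ...##: next=#  (t=2,i=1, bit3=1)
  nb ...#.: next=#  (t=0,i=0, bit2=1)
  nb ....#: next=#  (t=0,i=13, bit1=1)
  nb .....: next=#  (t=0,i=12, bit0=1)
  bits 01010100010110111000101100111111 = 1415285567

1415285567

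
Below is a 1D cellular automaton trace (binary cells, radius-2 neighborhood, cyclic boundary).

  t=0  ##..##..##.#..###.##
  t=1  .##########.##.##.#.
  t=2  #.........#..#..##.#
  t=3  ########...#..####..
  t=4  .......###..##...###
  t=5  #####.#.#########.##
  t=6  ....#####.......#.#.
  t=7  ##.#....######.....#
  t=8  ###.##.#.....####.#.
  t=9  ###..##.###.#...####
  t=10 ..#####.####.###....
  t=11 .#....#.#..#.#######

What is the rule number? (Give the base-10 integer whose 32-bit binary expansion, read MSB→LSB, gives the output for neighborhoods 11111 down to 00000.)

933985097

  ##### -> .   bit 31 = 0  t=1,i=3
  ####. -> .   bit 30 = 0  t=0,i=0
  ###.# -> #   bit 29 = 1  t=0,i=16
  ###.. -> #   bit 28 = 1  t=0,i=1
  ##.## -> .   bit 27 = 0  t=0,i=17
  ##.#. -> #   bit 26 = 1  t=0,i=10
  ##..# -> #   bit 25 = 1  t=0,i=2
  ##... -> #   bit 24 = 1  t=2,i=1
  #.### -> #   bit 23 = 1  t=0,i=18
  #.##. -> .   bit 22 = 0  t=1,i=12
  #.#.# -> #   bit 21 = 1  t=5,i=6
  #.#.. -> .   bit 20 = 0  t=0,i=11
  #..## -> #   bit 19 = 1  t=0,i=3
  #..#. -> .   bit 18 = 0  t=2,i=12
  #...# -> #   bit 17 = 1  t=3,i=9
  #.... -> #   bit 16 = 1  t=2,i=2
  .#### -> .   bit 15 = 0  t=0,i=19
  .###. -> #   bit 14 = 1  t=0,i=15
  .##.# -> #   bit 13 = 1  t=0,i=9
  .##.. -> #   bit 12 = 1  t=0,i=5
  .#.## -> #   bit 11 = 1  t=5,i=7
  .#.#. -> .   bit 10 = 0  t=6,i=17
  .#..# -> #   bit 9 = 1  t=0,i=12
  .#... -> #   bit 8 = 1  t=6,i=19
  ..### -> .   bit 7 = 0  t=0,i=14
  ..##. -> #   bit 6 = 1  t=0,i=4
  ..#.# -> .   bit 5 = 0  t=6,i=16
  ..#.. -> .   bit 4 = 0  t=2,i=10
  ...## -> #   bit 3 = 1  t=4,i=6
  ...#. -> .   bit 2 = 0  t=2,i=9
  ....# -> .   bit 1 = 0  t=2,i=8
  ..... -> #   bit 0 = 1  t=2,i=3
  bits 00110111101010110111101101001001 = 933985097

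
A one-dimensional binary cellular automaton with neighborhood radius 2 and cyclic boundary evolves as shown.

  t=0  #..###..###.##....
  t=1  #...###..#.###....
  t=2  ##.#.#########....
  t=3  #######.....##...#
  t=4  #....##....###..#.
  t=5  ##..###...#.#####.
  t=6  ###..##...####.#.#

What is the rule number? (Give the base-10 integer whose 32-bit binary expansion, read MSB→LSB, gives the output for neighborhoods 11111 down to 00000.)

  nb #####: next=.  (t=2,i=7, bit31=0)
  nb ####.: next=#  (t=2,i=12, bit30=1)
  nb ###.#: next=.  (t=0,i=10, bit29=0)
  nb ###..: next=#  (t=0,i=5, bit28=1)
  nb ##.##: next=#  (t=0,i=11, bit27=1)
  nb ##.#.: next=#  (t=2,i=2, bit26=1)
  nb ##..#: next=#  (t=0,i=6, bit25=1)
  nb ##...: next=.  (t=0,i=14, bit24=0)
  nb #.###: next=#  (t=1,i=11, bit23=1)
  nb #.##.: next=#  (t=0,i=12, bit22=1)
  nb #.#.#: next=#  (t=2,i=3, bit21=1)
  nb #.#..: next=#  (t=4,i=0, bit20=1)
  nb #..##: next=.  (t=0,i=2, bit19=0)
  nb #..#.: next=#  (t=1,i=8, bit18=1)
  nb #...#: next=.  (t=1,i=2, bit17=0)
  nb #....: next=.  (t=0,i=15, bit16=0)
  nb .####: next=#  (t=2,i=6, bit15=1)
  nb .###.: next=#  (t=0,i=4, bit14=1)
  nb .##.#: next=#  (t=2,i=1, bit13=1)
  nb .##..: next=#  (t=0,i=13, bit12=1)
  nb .#.##: next=#  (t=1,i=10, bit11=1)
  nb .#.#.: next=.  (t=4,i=17, bit10=0)
  nb .#..#: next=.  (t=0,i=1, bit9=0)
  nb .#...: next=#  (t=1,i=1, bit8=1)
  nb ..###: next=.  (t=0,i=3, bit7=0)
  nb ..##.: next=#  (t=2,i=0, bit6=1)
  nb ..#.#: next=#  (t=1,i=9, bit5=1)
  nb ..#..: next=#  (t=0,i=0, bit4=1)
  nb ...##: next=#  (t=1,i=3, bit3=1)
  nb ...#.: next=.  (t=0,i=17, bit2=0)
  nb ....#: next=.  (t=0,i=16, bit1=0)
  nb .....: next=.  (t=3,i=9, bit0=0)
  bits 01011110111101001111100101111000 = 1593112952

1593112952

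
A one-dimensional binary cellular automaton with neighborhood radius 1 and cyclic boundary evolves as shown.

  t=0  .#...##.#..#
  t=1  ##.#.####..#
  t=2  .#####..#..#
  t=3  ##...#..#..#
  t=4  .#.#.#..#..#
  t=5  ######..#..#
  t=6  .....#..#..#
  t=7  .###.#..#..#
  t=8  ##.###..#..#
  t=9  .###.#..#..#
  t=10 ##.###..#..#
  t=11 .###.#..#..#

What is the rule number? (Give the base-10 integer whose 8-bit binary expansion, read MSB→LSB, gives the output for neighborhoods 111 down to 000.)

109

  [7] ### => .  t=1,i=0
  [6] ##. => #  t=0,i=6
  [5] #.# => #  t=0,i=0
  [4] #.. => .  t=0,i=2
  [3] .## => #  t=0,i=5
  [2] .#. => #  t=0,i=1
  [1] ..# => .  t=0,i=4
  [0] ... => #  t=0,i=3
  bits 01101101 = 109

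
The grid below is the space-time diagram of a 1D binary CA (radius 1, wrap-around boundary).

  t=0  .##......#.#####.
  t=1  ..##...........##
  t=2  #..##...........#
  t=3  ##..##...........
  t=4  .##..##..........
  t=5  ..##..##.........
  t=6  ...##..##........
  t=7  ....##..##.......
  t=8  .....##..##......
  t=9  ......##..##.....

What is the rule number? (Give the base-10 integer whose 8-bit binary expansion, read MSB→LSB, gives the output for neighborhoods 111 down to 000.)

80

  ### -> .   bit 7 = 0  t=0,i=12
  ##. -> #   bit 6 = 1  t=0,i=2
  #.# -> .   bit 5 = 0  t=0,i=10
  #.. -> #   bit 4 = 1  t=0,i=3
  .## -> .   bit 3 = 0  t=0,i=1
  .#. -> .   bit 2 = 0  t=0,i=9
  ..# -> .   bit 1 = 0  t=0,i=0
  ... -> .   bit 0 = 0  t=0,i=4
  bits 01010000 = 80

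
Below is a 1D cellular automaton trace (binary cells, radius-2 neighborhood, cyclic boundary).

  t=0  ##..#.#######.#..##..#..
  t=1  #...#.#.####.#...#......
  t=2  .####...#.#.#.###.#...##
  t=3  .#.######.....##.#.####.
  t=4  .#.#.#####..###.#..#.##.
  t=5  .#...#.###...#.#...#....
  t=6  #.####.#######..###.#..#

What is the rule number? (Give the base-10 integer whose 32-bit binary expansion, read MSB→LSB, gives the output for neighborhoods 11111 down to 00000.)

3582083438

  nb #####: next=#  (t=0,i=8, bit31=1)
  nb ####.: next=#  (t=0,i=11, bit30=1)
  nb ###.#: next=.  (t=0,i=12, bit29=0)
  nb ###..: next=#  (t=2,i=4, bit28=1)
  nb ##.##: next=.  (t=2,i=0, bit27=0)
  nb ##.#.: next=#  (t=0,i=13, bit26=1)
  nb ##..#: next=.  (t=0,i=2, bit25=0)
  nb ##...: next=#  (t=2,i=5, bit24=1)
  nb #.###: next=#  (t=0,i=6, bit23=1)
  nb #.##.: next=.  (t=4,i=21, bit22=0)
  nb #.#.#: next=.  (t=1,i=6, bit21=0)
  nb #.#..: next=.  (t=0,i=14, bit20=0)
  nb #..##: next=.  (t=0,i=16, bit19=0)
  nb #..#.: next=.  (t=0,i=3, bit18=0)
  nb #...#: next=#  (t=1,i=2, bit17=1)
  nb #....: next=.  (t=1,i=19, bit16=0)
  nb .####: next=.  (t=0,i=7, bit15=0)
  nb .###.: next=#  (t=2,i=15, bit14=1)
  nb .##.#: next=.  (t=2,i=23, bit13=0)
  nb .##..: next=.  (t=0,i=1, bit12=0)
  nb .#.##: next=.  (t=0,i=5, bit11=0)
  nb .#.#.: next=.  (t=1,i=5, bit10=0)
  nb .#..#: next=.  (t=0,i=15, bit9=0)
  nb .#...: next=#  (t=1,i=1, bit8=1)
  nb ..###: next=.  (t=4,i=12, bit7=0)
  nb ..##.: next=#  (t=0,i=0, bit6=1)
  nb ..#.#: next=#  (t=0,i=4, bit5=1)
  nb ..#..: next=.  (t=0,i=21, bit4=0)
  nb ...##: next=#  (t=2,i=21, bit3=1)
  nb ...#.: next=#  (t=1,i=3, bit2=1)
  nb ....#: next=#  (t=1,i=22, bit1=1)
  nb .....: next=.  (t=1,i=20, bit0=0)
  bits 11010101100000100100000101101110 = 3582083438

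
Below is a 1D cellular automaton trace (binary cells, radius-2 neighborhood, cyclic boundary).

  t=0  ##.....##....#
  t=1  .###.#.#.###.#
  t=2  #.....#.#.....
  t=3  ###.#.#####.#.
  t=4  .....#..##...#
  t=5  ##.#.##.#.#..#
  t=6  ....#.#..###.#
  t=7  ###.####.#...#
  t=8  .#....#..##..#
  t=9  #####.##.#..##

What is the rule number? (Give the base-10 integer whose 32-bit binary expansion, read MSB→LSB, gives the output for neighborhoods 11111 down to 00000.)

3507826674

  nb #####: next=#  (t=3,i=8, bit31=1)
  nb ####.: next=#  (t=3,i=9, bit30=1)
  nb ###.#: next=.  (t=1,i=3, bit29=0)
  nb ###..: next=#  (t=0,i=1, bit28=1)
  nb ##.##: next=.  (t=7,i=3, bit27=0)
  nb ##.#.: next=.  (t=1,i=4, bit26=0)
  nb ##..#: next=.  (t=8,i=11, bit25=0)
  nb ##...: next=#  (t=0,i=2, bit24=1)
  nb #.###: next=.  (t=1,i=1, bit23=0)
  nb #.##.: next=.  (t=5,i=5, bit22=0)
  nb #.#.#: next=.  (t=1,i=5, bit21=0)
  nb #.#..: next=#  (t=2,i=8, bit20=1)
  nb #..##: next=.  (t=4,i=7, bit19=0)
  nb #..#.: next=#  (t=8,i=12, bit18=1)
  nb #...#: next=.  (t=4,i=11, bit17=0)
  nb #....: next=#  (t=0,i=3, bit16=1)
  nb .####: next=.  (t=3,i=7, bit15=0)
  nb .###.: next=.  (t=0,i=0, bit14=0)
  nb .##.#: next=#  (t=5,i=6, bit13=1)
  nb .##..: next=.  (t=0,i=8, bit12=0)
  nb .#.##: next=#  (t=1,i=0, bit11=1)
  nb .#.#.: next=#  (t=1,i=6, bit10=1)
  nb .#..#: next=#  (t=4,i=6, bit9=1)
  nb .#...: next=#  (t=2,i=1, bit8=1)
  nb ..###: next=#  (t=0,i=13, bit7=1)
  nb ..##.: next=#  (t=0,i=7, bit6=1)
  nb ..#.#: next=#  (t=2,i=6, bit5=1)
  nb ..#..: next=#  (t=2,i=0, bit4=1)
  nb ...##: next=.  (t=0,i=6, bit3=0)
  nb ...#.: next=.  (t=2,i=5, bit2=0)
  nb ....#: next=#  (t=0,i=5, bit1=1)
  nb .....: next=.  (t=0,i=4, bit0=0)
  bits 11010001000101010010111111110010 = 3507826674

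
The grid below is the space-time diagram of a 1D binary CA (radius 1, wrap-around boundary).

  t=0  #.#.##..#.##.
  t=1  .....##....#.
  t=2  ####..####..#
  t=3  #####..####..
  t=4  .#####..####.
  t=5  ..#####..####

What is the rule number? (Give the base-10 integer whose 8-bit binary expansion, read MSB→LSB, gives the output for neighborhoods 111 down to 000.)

209

  [7] ### => #  t=2,i=0
  [6] ##. => #  t=0,i=5
  [5] #.# => .  t=0,i=1
  [4] #.. => #  t=0,i=6
  [3] .## => .  t=0,i=4
  [2] .#. => .  t=0,i=0
  [1] ..# => .  t=0,i=7
  [0] ... => #  t=1,i=0
  bits 11010001 = 209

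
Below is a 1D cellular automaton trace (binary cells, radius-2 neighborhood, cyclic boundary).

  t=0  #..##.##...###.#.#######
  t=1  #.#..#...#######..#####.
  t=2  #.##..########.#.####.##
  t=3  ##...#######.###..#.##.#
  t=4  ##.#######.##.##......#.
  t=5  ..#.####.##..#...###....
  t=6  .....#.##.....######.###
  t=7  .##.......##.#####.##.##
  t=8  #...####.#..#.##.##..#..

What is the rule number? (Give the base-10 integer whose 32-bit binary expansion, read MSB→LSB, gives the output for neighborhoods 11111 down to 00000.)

3158033289

  [31] ##### => #  t=0,i=19
  [30] ####. => .  t=0,i=23
  [29] ###.# => #  t=0,i=13
  [28] ###.. => #  t=0,i=0
  [27] ##.## => #  t=0,i=5
  [26] ##.#. => #  t=0,i=14
  [25] ##..# => .  t=0,i=1
  [24] ##... => .  t=0,i=8
  [23] #.### => .  t=0,i=17
  [22] #.##. => .  t=0,i=6
  [21] #.#.# => #  t=0,i=15
  [20] #.#.. => #  t=1,i=2
  [19] #..## => #  t=0,i=2
  [18] #..#. => .  t=1,i=4
  [17] #...# => #  t=0,i=9
  [16] #.... => #  t=4,i=17
  [15] .#### => #  t=0,i=18
  [14] .###. => #  t=0,i=12
  [13] .##.# => .  t=0,i=4
  [12] .##.. => .  t=0,i=7
  [11] .#.## => .  t=0,i=16
  [10] .#.#. => .  t=1,i=1
  [9] .#..# => #  t=1,i=3
  [8] .#... => #  t=1,i=6
  [7] ..### => #  t=0,i=11
  [6] ..##. => .  t=0,i=3
  [5] ..#.# => .  t=3,i=18
  [4] ..#.. => .  t=1,i=5
  [3] ...## => #  t=0,i=10
  [2] ...#. => .  t=4,i=21
  [1] ....# => .  t=4,i=20
  [0] ..... => #  t=4,i=18
  bits 10111100001110111100001110001001 = 3158033289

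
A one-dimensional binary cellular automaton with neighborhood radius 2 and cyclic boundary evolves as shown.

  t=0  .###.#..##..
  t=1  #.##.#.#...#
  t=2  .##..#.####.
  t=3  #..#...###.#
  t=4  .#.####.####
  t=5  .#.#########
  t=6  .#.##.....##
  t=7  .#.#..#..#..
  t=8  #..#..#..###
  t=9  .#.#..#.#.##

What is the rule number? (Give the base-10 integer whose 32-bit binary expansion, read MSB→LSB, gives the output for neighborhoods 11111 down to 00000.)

1794883868

  [31] ##### => .  t=5,i=5
  [30] ####. => #  t=2,i=9
  [29] ###.# => #  t=0,i=3
  [28] ###.. => .  t=2,i=10
  [27] ##.## => #  t=1,i=1
  [26] ##.#. => .  t=0,i=4
  [25] ##..# => #  t=2,i=3
  [24] ##... => .  t=0,i=10
  [23] #.### => #  t=2,i=7
  [22] #.##. => #  t=1,i=2
  [21] #.#.# => #  t=1,i=5
  [20] #.#.. => #  t=0,i=5
  [19] #..## => #  t=0,i=7
  [18] #..#. => .  t=2,i=4
  [17] #...# => #  t=0,i=11
  [16] #.... => #  t=6,i=6
  [15] .#### => #  t=2,i=8
  [14] .###. => #  t=0,i=2
  [13] .##.# => .  t=1,i=0
  [12] .##.. => .  t=0,i=9
  [11] .#.## => .  t=2,i=6
  [10] .#.#. => .  t=1,i=6
  [9] .#..# => .  t=0,i=6
  [8] .#... => #  t=1,i=8
  [7] ..### => .  t=0,i=1
  [6] ..##. => .  t=0,i=8
  [5] ..#.# => .  t=2,i=5
  [4] ..#.. => #  t=3,i=3
  [3] ...## => #  t=0,i=0
  [2] ...#. => #  t=7,i=0
  [1] ....# => .  t=6,i=8
  [0] ..... => .  t=6,i=7
  bits 01101010111110111100000100011100 = 1794883868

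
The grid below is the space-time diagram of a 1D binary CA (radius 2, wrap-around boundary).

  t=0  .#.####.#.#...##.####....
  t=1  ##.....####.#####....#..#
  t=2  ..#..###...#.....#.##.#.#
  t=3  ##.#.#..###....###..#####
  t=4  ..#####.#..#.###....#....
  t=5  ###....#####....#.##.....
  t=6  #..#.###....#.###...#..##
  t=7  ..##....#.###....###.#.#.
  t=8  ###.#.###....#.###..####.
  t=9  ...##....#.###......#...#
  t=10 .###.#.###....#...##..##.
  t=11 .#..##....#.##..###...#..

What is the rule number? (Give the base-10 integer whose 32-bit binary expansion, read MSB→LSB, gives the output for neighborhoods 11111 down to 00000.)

  [31] ##### => .  t=1,i=14
  [30] ####. => .  t=0,i=5
  [29] ###.# => .  t=0,i=6
  [28] ###.. => .  t=0,i=20
  [27] ##.## => #  t=0,i=16
  [26] ##.#. => #  t=0,i=7
  [25] ##..# => .  t=3,i=18
  [24] ##... => #  t=0,i=21
  [23] #.### => .  t=0,i=3
  [22] #.##. => .  t=2,i=19
  [21] #.#.# => #  t=0,i=8
  [20] #.#.. => #  t=0,i=10
  [19] #..## => .  t=1,i=23
  [18] #..#. => #  t=2,i=1
  [17] #...# => #  t=0,i=12
  [16] #.... => .  t=0,i=22
  [15] .#### => .  t=0,i=4
  [14] .###. => .  t=1,i=0
  [13] .##.# => #  t=0,i=15
  [12] .##.. => .  t=5,i=19
  [11] .#.## => .  t=0,i=2
  [10] .#.#. => #  t=0,i=9
  [9] .#..# => #  t=1,i=22
  [8] .#... => .  t=0,i=11
  [7] ..### => #  t=1,i=7
  [6] ..##. => #  t=0,i=14
  [5] ..#.# => #  t=0,i=1
  [4] ..#.. => .  t=1,i=21
  [3] ...## => #  t=0,i=13
  [2] ...#. => #  t=0,i=0
  [1] ....# => #  t=0,i=24
  [0] ..... => .  t=0,i=23
  bits 00001101001101100010011011101110 = 221652718

221652718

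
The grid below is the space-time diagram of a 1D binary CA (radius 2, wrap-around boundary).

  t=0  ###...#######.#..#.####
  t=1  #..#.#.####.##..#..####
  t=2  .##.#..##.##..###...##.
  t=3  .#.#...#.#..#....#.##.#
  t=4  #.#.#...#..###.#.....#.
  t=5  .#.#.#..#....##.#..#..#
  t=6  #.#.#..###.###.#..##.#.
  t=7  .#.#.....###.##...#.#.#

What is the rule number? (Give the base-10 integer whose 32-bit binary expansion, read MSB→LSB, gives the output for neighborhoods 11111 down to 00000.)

2944697690

  ##### -> #   bit 31 = 1  t=0,i=0
  ####. -> .   bit 30 = 0  t=0,i=1
  ###.# -> #   bit 29 = 1  t=0,i=12
  ###.. -> .   bit 28 = 0  t=0,i=2
  ##.## -> #   bit 27 = 1  t=1,i=11
  ##.#. -> #   bit 26 = 1  t=0,i=13
  ##..# -> #   bit 25 = 1  t=1,i=1
  ##... -> #   bit 24 = 1  t=0,i=3
  #.### -> #   bit 23 = 1  t=0,i=19
  #.##. -> .   bit 22 = 0  t=1,i=12
  #.#.# -> .   bit 21 = 0  t=1,i=5
  #.#.. -> .   bit 20 = 0  t=0,i=14
  #..## -> .   bit 19 = 0  t=1,i=18
  #..#. -> #   bit 18 = 1  t=0,i=16
  #...# -> .   bit 17 = 0  t=0,i=4
  #.... -> .   bit 16 = 0  t=3,i=14
  .#### -> #   bit 15 = 1  t=0,i=7
  .###. -> .   bit 14 = 0  t=2,i=15
  .##.# -> .   bit 13 = 0  t=2,i=2
  .##.. -> .   bit 12 = 0  t=1,i=13
  .#.## -> .   bit 11 = 0  t=0,i=18
  .#.#. -> #   bit 10 = 1  t=1,i=4
  .#..# -> .   bit 9 = 0  t=0,i=15
  .#... -> #   bit 8 = 1  t=3,i=4
  ..### -> .   bit 7 = 0  t=0,i=6
  ..##. -> #   bit 6 = 1  t=2,i=1
  ..#.# -> .   bit 5 = 0  t=0,i=17
  ..#.. -> #   bit 4 = 1  t=1,i=16
  ...## -> #   bit 3 = 1  t=0,i=5
  ...#. -> .   bit 2 = 0  t=3,i=6
  ....# -> #   bit 1 = 1  t=3,i=15
  ..... -> .   bit 0 = 0  t=4,i=18
  bits 10101111100001001000010101011010 = 2944697690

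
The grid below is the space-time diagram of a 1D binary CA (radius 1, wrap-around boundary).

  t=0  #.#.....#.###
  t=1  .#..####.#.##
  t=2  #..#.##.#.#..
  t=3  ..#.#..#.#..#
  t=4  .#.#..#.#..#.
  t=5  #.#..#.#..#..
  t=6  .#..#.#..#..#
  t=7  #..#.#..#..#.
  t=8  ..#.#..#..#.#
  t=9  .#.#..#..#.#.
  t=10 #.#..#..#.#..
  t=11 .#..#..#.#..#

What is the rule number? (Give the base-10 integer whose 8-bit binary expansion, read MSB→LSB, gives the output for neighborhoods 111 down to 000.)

163

  ###|#  b7=1 t=0,i=11
  ##.|.  b6=0 t=0,i=0
  #.#|#  b5=1 t=0,i=1
  #..|.  b4=0 t=0,i=3
  .##|.  b3=0 t=0,i=10
  .#.|.  b2=0 t=0,i=2
  ..#|#  b1=1 t=0,i=7
  ...|#  b0=1 t=0,i=4
  bits 10100011 = 163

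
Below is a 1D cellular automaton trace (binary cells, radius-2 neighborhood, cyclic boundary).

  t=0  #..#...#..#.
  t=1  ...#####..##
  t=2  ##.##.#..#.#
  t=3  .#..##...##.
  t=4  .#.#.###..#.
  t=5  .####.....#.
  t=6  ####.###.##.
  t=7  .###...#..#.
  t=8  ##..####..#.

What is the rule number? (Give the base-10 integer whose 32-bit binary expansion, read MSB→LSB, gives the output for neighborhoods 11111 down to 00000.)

  ##### -> .   bit 31 = 0  t=1,i=5
  ####. -> #   bit 30 = 1  t=1,i=6
  ###.# -> #   bit 29 = 1  t=2,i=1
  ###.. -> .   bit 28 = 0  t=1,i=7
  ##.## -> .   bit 27 = 0  t=2,i=2
  ##.#. -> #   bit 26 = 1  t=2,i=5
  ##..# -> .   bit 25 = 0  t=1,i=8
  ##... -> #   bit 24 = 1  t=1,i=0
  #.### -> .   bit 23 = 0  t=2,i=11
  #.##. -> .   bit 22 = 0  t=2,i=3
  #.#.# -> #   bit 21 = 1  t=4,i=3
  #.#.. -> .   bit 20 = 0  t=0,i=0
  #..## -> #   bit 19 = 1  t=1,i=9
  #..#. -> .   bit 18 = 0  t=0,i=2
  #...# -> #   bit 17 = 1  t=0,i=5
  #.... -> #   bit 16 = 1  t=5,i=6
  .#### -> #   bit 15 = 1  t=1,i=4
  .###. -> .   bit 14 = 0  t=2,i=0
  .##.# -> #   bit 13 = 1  t=2,i=4
  .##.. -> #   bit 12 = 1  t=1,i=11
  .#.## -> #   bit 11 = 1  t=2,i=10
  .#.#. -> #   bit 10 = 1  t=0,i=11
  .#..# -> .   bit 9 = 0  t=0,i=1
  .#... -> #   bit 8 = 1  t=0,i=4
  ..### -> #   bit 7 = 1  t=1,i=3
  ..##. -> .   bit 6 = 0  t=1,i=10
  ..#.# -> #   bit 5 = 1  t=0,i=10
  ..#.. -> #   bit 4 = 1  t=0,i=3
  ...## -> .   bit 3 = 0  t=1,i=2
  ...#. -> #   bit 2 = 1  t=0,i=6
  ....# -> .   bit 1 = 0  t=5,i=8
  ..... -> #   bit 0 = 1  t=5,i=7
  bits 01100101001010111011110110110101 = 1697365429

1697365429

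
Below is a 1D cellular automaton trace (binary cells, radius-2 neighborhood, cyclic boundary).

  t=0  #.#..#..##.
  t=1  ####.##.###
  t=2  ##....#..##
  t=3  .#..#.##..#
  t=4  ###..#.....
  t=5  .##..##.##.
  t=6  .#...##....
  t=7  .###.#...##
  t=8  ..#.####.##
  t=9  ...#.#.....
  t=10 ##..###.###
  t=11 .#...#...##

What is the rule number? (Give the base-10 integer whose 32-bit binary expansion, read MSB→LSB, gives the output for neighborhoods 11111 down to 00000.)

  #####|#  b31=1 t=1,i=0
  ####.|.  b30=0 t=1,i=2
  ###.#|.  b29=0 t=1,i=3
  ###..|#  b28=1 t=2,i=1
  ##.##|.  b27=0 t=1,i=4
  ##.#.|#  b26=1 t=0,i=10
  ##..#|.  b25=0 t=3,i=8
  ##...|.  b24=0 t=2,i=2
  #.###|.  b23=0 t=1,i=8
  #.##.|.  b22=0 t=1,i=5
  #.#.#|#  b21=1 t=0,i=0
  #.#..|#  b20=1 t=0,i=2
  #..##|.  b19=0 t=0,i=7
  #..#.|.  b18=0 t=0,i=4
  #...#|#  b17=1 t=6,i=3
  #....|.  b16=0 t=2,i=3
  .####|#  b15=1 t=1,i=9
  .###.|#  b14=1 t=4,i=1
  .##.#|#  b13=1 t=0,i=9
  .##..|.  b12=0 t=3,i=7
  .#.##|#  b11=1 t=3,i=5
  .#.#.|#  b10=1 t=0,i=1
  .#..#|#  b9=1 t=0,i=3
  .#...|#  b8=1 t=4,i=6
  ..###|.  b7=0 t=2,i=9
  ..##.|#  b6=1 t=0,i=8
  ..#.#|.  b5=0 t=3,i=4
  ..#..|#  b4=1 t=0,i=5
  ...##|.  b3=0 t=4,i=10
  ...#.|.  b2=0 t=2,i=5
  ....#|#  b1=1 t=2,i=4
  .....|#  b0=1 t=4,i=8
  bits 10010100001100101110111101010011 = 2486366035

2486366035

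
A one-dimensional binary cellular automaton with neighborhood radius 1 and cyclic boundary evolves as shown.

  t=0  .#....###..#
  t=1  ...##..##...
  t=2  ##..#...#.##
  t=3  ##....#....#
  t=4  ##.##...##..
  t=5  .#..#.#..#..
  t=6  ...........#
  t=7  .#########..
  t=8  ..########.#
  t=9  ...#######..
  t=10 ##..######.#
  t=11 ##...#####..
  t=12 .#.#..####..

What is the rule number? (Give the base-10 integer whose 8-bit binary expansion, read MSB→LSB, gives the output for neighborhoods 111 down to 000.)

  [7] ### => #  t=0,i=7
  [6] ##. => #  t=0,i=8
  [5] #.# => .  t=0,i=0
  [4] #.. => .  t=0,i=2
  [3] .## => .  t=0,i=6
  [2] .#. => .  t=0,i=1
  [1] ..# => .  t=0,i=5
  [0] ... => #  t=0,i=3
  bits 11000001 = 193

193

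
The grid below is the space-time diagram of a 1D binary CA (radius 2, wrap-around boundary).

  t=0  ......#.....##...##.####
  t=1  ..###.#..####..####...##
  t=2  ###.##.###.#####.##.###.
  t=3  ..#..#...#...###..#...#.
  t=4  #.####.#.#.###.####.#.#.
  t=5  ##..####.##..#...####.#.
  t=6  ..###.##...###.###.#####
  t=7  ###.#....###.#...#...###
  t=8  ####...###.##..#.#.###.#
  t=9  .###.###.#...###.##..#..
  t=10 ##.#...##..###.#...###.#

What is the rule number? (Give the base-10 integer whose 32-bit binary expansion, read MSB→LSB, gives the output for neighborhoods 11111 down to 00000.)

4130220795

  #####|#  b31=1 t=2,i=13
  ####.|#  b30=1 t=0,i=22
  ###.#|#  b29=1 t=1,i=4
  ###..|#  b28=1 t=0,i=23
  ##.##|.  b27=0 t=0,i=19
  ##.#.|#  b26=1 t=1,i=5
  ##..#|#  b25=1 t=1,i=0
  ##...|.  b24=0 t=0,i=0
  #.###|.  b23=0 t=0,i=20
  #.##.|.  b22=0 t=2,i=4
  #.#.#|#  b21=1 t=4,i=0
  #.#..|.  b20=0 t=1,i=6
  #..##|#  b19=1 t=1,i=1
  #..#.|#  b18=1 t=3,i=4
  #...#|#  b17=1 t=0,i=15
  #....|.  b16=0 t=0,i=1
  .####|.  b15=0 t=0,i=21
  .###.|.  b14=0 t=1,i=3
  .##.#|#  b13=1 t=0,i=18
  .##..|.  b12=0 t=0,i=13
  .#.##|#  b11=1 t=4,i=1
  .#.#.|.  b10=0 t=4,i=8
  .#..#|#  b9=1 t=1,i=7
  .#...|.  b8=0 t=0,i=7
  ..###|#  b7=1 t=1,i=2
  ..##.|#  b6=1 t=0,i=12
  ..#.#|#  b5=1 t=8,i=15
  ..#..|#  b4=1 t=0,i=6
  ...##|#  b3=1 t=0,i=11
  ...#.|.  b2=0 t=0,i=5
  ....#|#  b1=1 t=0,i=4
  .....|#  b0=1 t=0,i=2
  bits 11110110001011100010101011111011 = 4130220795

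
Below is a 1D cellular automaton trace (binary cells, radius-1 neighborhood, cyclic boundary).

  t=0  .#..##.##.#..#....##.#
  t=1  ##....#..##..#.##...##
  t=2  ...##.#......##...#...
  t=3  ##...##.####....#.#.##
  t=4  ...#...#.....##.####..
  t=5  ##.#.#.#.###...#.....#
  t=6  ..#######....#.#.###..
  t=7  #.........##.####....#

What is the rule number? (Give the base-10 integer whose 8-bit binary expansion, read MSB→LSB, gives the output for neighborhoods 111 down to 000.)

37

  [7] ### => .  t=1,i=0
  [6] ##. => .  t=0,i=5
  [5] #.# => #  t=0,i=0
  [4] #.. => .  t=0,i=2
  [3] .## => .  t=0,i=4
  [2] .#. => #  t=0,i=1
  [1] ..# => .  t=0,i=3
  [0] ... => #  t=0,i=15
  bits 00100101 = 37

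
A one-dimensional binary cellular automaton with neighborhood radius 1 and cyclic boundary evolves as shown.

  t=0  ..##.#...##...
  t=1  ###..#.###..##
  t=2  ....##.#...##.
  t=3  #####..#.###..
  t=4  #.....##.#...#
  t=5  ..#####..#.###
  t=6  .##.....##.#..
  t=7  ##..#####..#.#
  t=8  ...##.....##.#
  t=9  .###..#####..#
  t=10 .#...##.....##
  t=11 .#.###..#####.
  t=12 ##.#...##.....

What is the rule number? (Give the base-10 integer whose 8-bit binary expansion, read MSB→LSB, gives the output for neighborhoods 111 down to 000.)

15

  ### -> .   bit 7 = 0  t=1,i=0
  ##. -> .   bit 6 = 0  t=0,i=3
  #.# -> .   bit 5 = 0  t=0,i=4
  #.. -> .   bit 4 = 0  t=0,i=6
  .## -> #   bit 3 = 1  t=0,i=2
  .#. -> #   bit 2 = 1  t=0,i=5
  ..# -> #   bit 1 = 1  t=0,i=1
  ... -> #   bit 0 = 1  t=0,i=0
  bits 00001111 = 15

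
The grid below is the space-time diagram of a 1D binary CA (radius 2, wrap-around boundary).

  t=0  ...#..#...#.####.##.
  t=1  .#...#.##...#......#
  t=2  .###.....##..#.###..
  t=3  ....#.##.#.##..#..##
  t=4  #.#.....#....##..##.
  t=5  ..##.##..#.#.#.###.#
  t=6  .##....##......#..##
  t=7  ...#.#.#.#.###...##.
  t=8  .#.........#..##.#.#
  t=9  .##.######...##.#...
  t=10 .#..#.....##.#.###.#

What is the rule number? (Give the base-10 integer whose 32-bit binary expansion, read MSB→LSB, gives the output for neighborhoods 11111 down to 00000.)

  #####|.  b31=0 t=9,i=6
  ####.|.  b30=0 t=0,i=14
  ###.#|.  b29=0 t=0,i=15
  ###..|.  b28=0 t=2,i=3
  ##.##|.  b27=0 t=0,i=16
  ##.#.|#  b26=1 t=3,i=8
  ##..#|#  b25=1 t=2,i=11
  ##...|#  b24=1 t=0,i=19
  #.###|#  b23=1 t=0,i=12
  #.##.|.  b22=0 t=0,i=17
  #.#.#|.  b21=0 t=3,i=9
  #.#..|#  b20=1 t=1,i=1
  #..##|#  b19=1 t=3,i=17
  #..#.|#  b18=1 t=0,i=5
  #...#|#  b17=1 t=0,i=8
  #....|.  b16=0 t=0,i=0
  .####|.  b15=0 t=0,i=13
  .###.|.  b14=0 t=2,i=2
  .##.#|.  b13=0 t=3,i=7
  .##..|.  b12=0 t=0,i=18
  .#.##|.  b11=0 t=0,i=11
  .#.#.|.  b10=0 t=1,i=0
  .#..#|.  b9=0 t=0,i=4
  .#...|#  b8=1 t=0,i=7
  ..###|.  b7=0 t=2,i=1
  ..##.|#  b6=1 t=2,i=9
  ..#.#|.  b5=0 t=0,i=10
  ..#..|.  b4=0 t=0,i=3
  ...##|.  b3=0 t=2,i=0
  ...#.|.  b2=0 t=0,i=2
  ....#|#  b1=1 t=0,i=1
  .....|#  b0=1 t=1,i=15
  bits 00000111100111100000000101000011 = 127795523

127795523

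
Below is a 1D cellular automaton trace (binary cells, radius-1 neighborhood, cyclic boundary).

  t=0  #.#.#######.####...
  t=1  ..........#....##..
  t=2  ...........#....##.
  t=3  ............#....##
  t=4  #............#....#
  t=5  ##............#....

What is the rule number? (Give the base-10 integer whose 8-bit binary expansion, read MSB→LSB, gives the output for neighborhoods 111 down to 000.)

80

  ### -> .   bit 7 = 0  t=0,i=5
  ##. -> #   bit 6 = 1  t=0,i=10
  #.# -> .   bit 5 = 0  t=0,i=1
  #.. -> #   bit 4 = 1  t=0,i=16
  .## -> .   bit 3 = 0  t=0,i=4
  .#. -> .   bit 2 = 0  t=0,i=0
  ..# -> .   bit 1 = 0  t=0,i=18
  ... -> .   bit 0 = 0  t=0,i=17
  bits 01010000 = 80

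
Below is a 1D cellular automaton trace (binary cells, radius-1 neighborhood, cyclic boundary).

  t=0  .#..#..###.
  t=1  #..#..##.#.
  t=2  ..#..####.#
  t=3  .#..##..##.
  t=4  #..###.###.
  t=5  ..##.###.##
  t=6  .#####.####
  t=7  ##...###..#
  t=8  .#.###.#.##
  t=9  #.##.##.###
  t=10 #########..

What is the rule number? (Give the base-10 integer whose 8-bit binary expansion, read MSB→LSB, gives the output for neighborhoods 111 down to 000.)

  ###|.  b7=0 t=0,i=8
  ##.|#  b6=1 t=0,i=9
  #.#|#  b5=1 t=1,i=8
  #..|.  b4=0 t=0,i=2
  .##|#  b3=1 t=0,i=7
  .#.|.  b2=0 t=0,i=1
  ..#|#  b1=1 t=0,i=0
  ...|#  b0=1 t=7,i=3
  bits 01101011 = 107

107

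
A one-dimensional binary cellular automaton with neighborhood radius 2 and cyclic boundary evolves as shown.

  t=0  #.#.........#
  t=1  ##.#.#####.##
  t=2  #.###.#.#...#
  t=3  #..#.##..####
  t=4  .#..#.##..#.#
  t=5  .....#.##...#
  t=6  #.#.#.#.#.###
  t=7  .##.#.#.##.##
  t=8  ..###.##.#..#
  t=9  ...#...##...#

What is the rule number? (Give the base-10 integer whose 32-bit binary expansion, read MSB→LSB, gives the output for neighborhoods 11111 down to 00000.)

  #####|.  b31=0 t=1,i=7
  ####.|#  b30=1 t=1,i=0
  ###.#|.  b29=0 t=1,i=1
  ###..|.  b28=0 t=3,i=0
  ##.##|.  b27=0 t=1,i=10
  ##.#.|#  b26=1 t=0,i=1
  ##..#|#  b25=1 t=3,i=1
  ##...|.  b24=0 t=5,i=9
  #.###|.  b23=0 t=1,i=5
  #.##.|.  b22=0 t=3,i=5
  #.#.#|#  b21=1 t=1,i=3
  #.#..|.  b20=0 t=0,i=2
  #..##|.  b19=0 t=3,i=8
  #..#.|.  b18=0 t=3,i=2
  #...#|#  b17=1 t=2,i=10
  #....|.  b16=0 t=0,i=4
  .####|#  b15=1 t=1,i=6
  .###.|#  b14=1 t=2,i=3
  .##.#|#  b13=1 t=0,i=0
  .##..|#  b12=1 t=3,i=6
  .#.##|#  b11=1 t=1,i=4
  .#.#.|.  b10=0 t=2,i=7
  .#..#|.  b9=0 t=4,i=2
  .#...|#  b8=1 t=0,i=3
  ..###|.  b7=0 t=3,i=9
  ..##.|#  b6=1 t=0,i=12
  ..#.#|.  b5=0 t=3,i=3
  ..#..|#  b4=1 t=5,i=12
  ...##|#  b3=1 t=0,i=11
  ...#.|#  b2=1 t=5,i=4
  ....#|.  b1=0 t=0,i=10
  .....|#  b0=1 t=0,i=5
  bits 01000110001000101111100101011101 = 1176697181

1176697181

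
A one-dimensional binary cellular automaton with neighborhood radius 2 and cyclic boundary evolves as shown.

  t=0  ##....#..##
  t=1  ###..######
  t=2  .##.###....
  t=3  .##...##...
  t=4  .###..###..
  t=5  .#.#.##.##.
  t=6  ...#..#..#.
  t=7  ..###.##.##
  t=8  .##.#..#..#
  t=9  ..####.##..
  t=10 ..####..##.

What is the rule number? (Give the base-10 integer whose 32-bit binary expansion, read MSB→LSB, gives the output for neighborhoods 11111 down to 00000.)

  #####|.  b31=0 t=1,i=0
  ####.|#  b30=1 t=0,i=0
  ###.#|#  b29=1 t=7,i=4
  ###..|#  b28=1 t=0,i=1
  ##.##|.  b27=0 t=2,i=3
  ##.#.|#  b26=1 t=8,i=3
  ##..#|.  b25=0 t=1,i=3
  ##...|#  b24=1 t=0,i=2
  #.###|.  b23=0 t=2,i=4
  #.##.|.  b22=0 t=5,i=5
  #.#.#|#  b21=1 t=5,i=3
  #.#..|#  b20=1 t=8,i=4
  #..##|#  b19=1 t=0,i=8
  #..#.|.  b18=0 t=5,i=0
  #...#|.  b17=0 t=3,i=4
  #....|.  b16=0 t=0,i=3
  .####|#  b15=1 t=0,i=10
  .###.|.  b14=0 t=2,i=5
  .##.#|#  b13=1 t=2,i=2
  .##..|#  b12=1 t=3,i=2
  .#.##|.  b11=0 t=5,i=4
  .#.#.|.  b10=0 t=5,i=2
  .#..#|#  b9=1 t=0,i=7
  .#...|#  b8=1 t=6,i=10
  ..###|#  b7=1 t=0,i=9
  ..##.|#  b6=1 t=2,i=1
  ..#.#|.  b5=0 t=5,i=1
  ..#..|#  b4=1 t=0,i=6
  ...##|.  b3=0 t=2,i=0
  ...#.|#  b2=1 t=0,i=5
  ....#|.  b1=0 t=0,i=4
  .....|.  b0=0 t=2,i=9
  bits 01110101001110001011001111010100 = 1966650324

1966650324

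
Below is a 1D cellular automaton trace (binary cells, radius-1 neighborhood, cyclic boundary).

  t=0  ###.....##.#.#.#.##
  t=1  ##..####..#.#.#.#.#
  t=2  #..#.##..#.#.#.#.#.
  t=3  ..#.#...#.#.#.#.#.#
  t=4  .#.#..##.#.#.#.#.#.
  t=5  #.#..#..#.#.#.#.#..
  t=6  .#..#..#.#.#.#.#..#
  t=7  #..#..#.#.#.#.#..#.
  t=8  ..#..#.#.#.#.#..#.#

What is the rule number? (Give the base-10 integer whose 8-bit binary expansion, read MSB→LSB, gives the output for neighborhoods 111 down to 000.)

  ### -> #   bit 7 = 1  t=0,i=0
  ##. -> .   bit 6 = 0  t=0,i=2
  #.# -> #   bit 5 = 1  t=0,i=10
  #.. -> .   bit 4 = 0  t=0,i=3
  .## -> .   bit 3 = 0  t=0,i=8
  .#. -> .   bit 2 = 0  t=0,i=11
  ..# -> #   bit 1 = 1  t=0,i=7
  ... -> #   bit 0 = 1  t=0,i=4
  bits 10100011 = 163

163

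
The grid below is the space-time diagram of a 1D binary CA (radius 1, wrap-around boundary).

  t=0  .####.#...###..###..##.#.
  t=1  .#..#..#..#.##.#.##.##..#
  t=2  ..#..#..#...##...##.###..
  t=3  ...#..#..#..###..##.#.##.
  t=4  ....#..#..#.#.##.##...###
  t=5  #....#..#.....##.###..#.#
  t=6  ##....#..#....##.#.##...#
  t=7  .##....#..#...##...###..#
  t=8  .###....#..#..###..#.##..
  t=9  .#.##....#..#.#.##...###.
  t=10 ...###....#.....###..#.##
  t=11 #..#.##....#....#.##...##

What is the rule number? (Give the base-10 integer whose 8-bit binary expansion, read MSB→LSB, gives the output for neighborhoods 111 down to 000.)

  nb ###: next=.  (t=0,i=2, bit7=0)
  nb ##.: next=#  (t=0,i=4, bit6=1)
  nb #.#: next=.  (t=0,i=5, bit5=0)
  nb #..: next=#  (t=0,i=7, bit4=1)
  nb .##: next=#  (t=0,i=1, bit3=1)
  nb .#.: next=.  (t=0,i=6, bit2=0)
  nb ..#: next=.  (t=0,i=0, bit1=0)
  nb ...: next=.  (t=0,i=8, bit0=0)
  bits 01011000 = 88

88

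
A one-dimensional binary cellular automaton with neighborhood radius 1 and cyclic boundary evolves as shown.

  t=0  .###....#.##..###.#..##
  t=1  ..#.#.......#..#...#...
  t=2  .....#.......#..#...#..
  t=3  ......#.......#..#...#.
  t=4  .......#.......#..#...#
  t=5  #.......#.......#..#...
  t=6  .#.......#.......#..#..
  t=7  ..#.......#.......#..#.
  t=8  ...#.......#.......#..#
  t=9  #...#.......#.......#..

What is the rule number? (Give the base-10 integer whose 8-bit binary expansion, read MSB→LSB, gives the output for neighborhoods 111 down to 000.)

144

  [7] ### => #  t=0,i=2
  [6] ##. => .  t=0,i=3
  [5] #.# => .  t=0,i=0
  [4] #.. => #  t=0,i=4
  [3] .## => .  t=0,i=1
  [2] .#. => .  t=0,i=8
  [1] ..# => .  t=0,i=7
  [0] ... => .  t=0,i=5
  bits 10010000 = 144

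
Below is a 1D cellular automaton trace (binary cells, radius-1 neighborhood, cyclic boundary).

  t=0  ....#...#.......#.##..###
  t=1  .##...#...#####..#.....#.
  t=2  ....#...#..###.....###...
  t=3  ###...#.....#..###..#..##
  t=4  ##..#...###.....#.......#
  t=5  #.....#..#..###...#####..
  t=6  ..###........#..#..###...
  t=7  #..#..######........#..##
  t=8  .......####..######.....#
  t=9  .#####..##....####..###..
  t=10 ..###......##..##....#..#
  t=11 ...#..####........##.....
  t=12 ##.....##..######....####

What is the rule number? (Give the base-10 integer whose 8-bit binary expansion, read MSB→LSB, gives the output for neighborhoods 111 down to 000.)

161

  nb ###: next=#  (t=0,i=23, bit7=1)
  nb ##.: next=.  (t=0,i=19, bit6=0)
  nb #.#: next=#  (t=0,i=17, bit5=1)
  nb #..: next=.  (t=0,i=0, bit4=0)
  nb .##: next=.  (t=0,i=18, bit3=0)
  nb .#.: next=.  (t=0,i=4, bit2=0)
  nb ..#: next=.  (t=0,i=3, bit1=0)
  nb ...: next=#  (t=0,i=1, bit0=1)
  bits 10100001 = 161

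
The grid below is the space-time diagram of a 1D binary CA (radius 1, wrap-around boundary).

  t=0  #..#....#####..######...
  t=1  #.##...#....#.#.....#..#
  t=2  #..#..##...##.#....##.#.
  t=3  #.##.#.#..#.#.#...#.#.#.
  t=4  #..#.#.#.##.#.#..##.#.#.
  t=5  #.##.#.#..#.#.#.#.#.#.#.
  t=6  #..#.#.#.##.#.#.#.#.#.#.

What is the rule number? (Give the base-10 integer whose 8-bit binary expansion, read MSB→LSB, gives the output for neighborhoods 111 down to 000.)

  ### -> .   bit 7 = 0  t=0,i=9
  ##. -> #   bit 6 = 1  t=0,i=12
  #.# -> .   bit 5 = 0  t=1,i=1
  #.. -> .   bit 4 = 0  t=0,i=1
  .## -> .   bit 3 = 0  t=0,i=8
  .#. -> #   bit 2 = 1  t=0,i=0
  ..# -> #   bit 1 = 1  t=0,i=2
  ... -> .   bit 0 = 0  t=0,i=5
  bits 01000110 = 70

70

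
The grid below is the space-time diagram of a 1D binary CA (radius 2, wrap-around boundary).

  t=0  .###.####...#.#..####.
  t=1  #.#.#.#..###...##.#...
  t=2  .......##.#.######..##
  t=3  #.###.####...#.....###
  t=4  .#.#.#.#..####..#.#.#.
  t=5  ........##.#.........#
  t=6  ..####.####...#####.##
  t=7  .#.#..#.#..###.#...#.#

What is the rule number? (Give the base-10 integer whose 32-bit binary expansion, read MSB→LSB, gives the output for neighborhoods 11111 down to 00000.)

  ##### -> .   bit 31 = 0  t=2,i=14
  ####. -> .   bit 30 = 0  t=0,i=7
  ###.# -> .   bit 29 = 0  t=0,i=3
  ###.. -> .   bit 28 = 0  t=0,i=8
  ##.## -> #   bit 27 = 1  t=0,i=4
  ##.#. -> #   bit 26 = 1  t=1,i=17
  ##..# -> .   bit 25 = 0  t=0,i=21
  ##... -> #   bit 24 = 1  t=0,i=9
  #.### -> .   bit 23 = 0  t=0,i=5
  #.##. -> .   bit 22 = 0  t=6,i=20
  #.#.# -> .   bit 21 = 0  t=1,i=2
  #.#.. -> .   bit 20 = 0  t=0,i=14
  #..## -> #   bit 19 = 1  t=0,i=0
  #..#. -> .   bit 18 = 0  t=4,i=0
  #...# -> #   bit 17 = 1  t=0,i=10
  #.... -> .   bit 16 = 0  t=2,i=1
  .#### -> #   bit 15 = 1  t=0,i=6
  .###. -> #   bit 14 = 1  t=0,i=2
  .##.# -> #   bit 13 = 1  t=1,i=16
  .##.. -> #   bit 12 = 1  t=2,i=21
  .#.## -> .   bit 11 = 0  t=2,i=11
  .#.#. -> .   bit 10 = 0  t=0,i=13
  .#..# -> #   bit 9 = 1  t=0,i=15
  .#... -> .   bit 8 = 0  t=1,i=19
  ..### -> .   bit 7 = 0  t=0,i=1
  ..##. -> #   bit 6 = 1  t=1,i=15
  ..#.# -> .   bit 5 = 0  t=0,i=12
  ..#.. -> #   bit 4 = 1  t=3,i=13
  ...## -> #   bit 3 = 1  t=1,i=14
  ...#. -> #   bit 2 = 1  t=0,i=11
  ....# -> .   bit 1 = 0  t=2,i=5
  ..... -> #   bit 0 = 1  t=2,i=2
  bits 00001101000010101111001001011101 = 218821213

218821213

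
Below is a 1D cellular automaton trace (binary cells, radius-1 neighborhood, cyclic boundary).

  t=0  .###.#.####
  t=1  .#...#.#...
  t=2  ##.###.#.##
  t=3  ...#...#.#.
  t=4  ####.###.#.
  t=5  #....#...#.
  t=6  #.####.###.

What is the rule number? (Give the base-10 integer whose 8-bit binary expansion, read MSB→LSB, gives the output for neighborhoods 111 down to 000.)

15

  nb ###: next=.  (t=0,i=2, bit7=0)
  nb ##.: next=.  (t=0,i=3, bit6=0)
  nb #.#: next=.  (t=0,i=0, bit5=0)
  nb #..: next=.  (t=1,i=2, bit4=0)
  nb .##: next=#  (t=0,i=1, bit3=1)
  nb .#.: next=#  (t=0,i=5, bit2=1)
  nb ..#: next=#  (t=1,i=0, bit1=1)
  nb ...: next=#  (t=1,i=3, bit0=1)
  bits 00001111 = 15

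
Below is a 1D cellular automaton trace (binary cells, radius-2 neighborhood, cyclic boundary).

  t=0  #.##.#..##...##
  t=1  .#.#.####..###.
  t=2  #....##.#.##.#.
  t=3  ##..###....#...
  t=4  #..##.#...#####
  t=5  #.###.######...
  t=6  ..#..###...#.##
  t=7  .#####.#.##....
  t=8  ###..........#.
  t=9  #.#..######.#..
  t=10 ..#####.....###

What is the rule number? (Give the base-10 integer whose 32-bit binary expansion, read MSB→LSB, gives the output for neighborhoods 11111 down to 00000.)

  nb #####: next=.  (t=4,i=12, bit31=0)
  nb ####.: next=.  (t=1,i=7, bit30=0)
  nb ###.#: next=.  (t=0,i=0, bit29=0)
  nb ###..: next=#  (t=1,i=8, bit28=1)
  nb ##.##: next=#  (t=0,i=1, bit27=1)
  nb ##.#.: next=.  (t=0,i=4, bit26=0)
  nb ##..#: next=.  (t=1,i=9, bit25=0)
  nb ##...: next=.  (t=0,i=10, bit24=0)
  nb #.###: next=#  (t=1,i=5, bit23=1)
  nb #.##.: next=.  (t=0,i=2, bit22=0)
  nb #.#.#: next=.  (t=1,i=3, bit21=0)
  nb #.#..: next=#  (t=0,i=5, bit20=1)
  nb #..##: next=#  (t=0,i=7, bit19=1)
  nb #..#.: next=#  (t=1,i=0, bit18=1)
  nb #...#: next=#  (t=0,i=11, bit17=1)
  nb #....: next=.  (t=2,i=2, bit16=0)
  nb .####: next=#  (t=1,i=6, bit15=1)
  nb .###.: next=.  (t=0,i=14, bit14=0)
  nb .##.#: next=#  (t=0,i=3, bit13=1)
  nb .##..: next=.  (t=0,i=9, bit12=0)
  nb .#.##: next=.  (t=1,i=4, bit11=0)
  nb .#.#.: next=.  (t=1,i=2, bit10=0)
  nb .#..#: next=#  (t=0,i=6, bit9=1)
  nb .#...: next=#  (t=2,i=1, bit8=1)
  nb ..###: next=#  (t=0,i=13, bit7=1)
  nb ..##.: next=#  (t=0,i=8, bit6=1)
  nb ..#.#: next=.  (t=1,i=1, bit5=0)
  nb ..#..: next=#  (t=3,i=11, bit4=1)
  nb ...##: next=#  (t=0,i=12, bit3=1)
  nb ...#.: next=#  (t=3,i=10, bit2=1)
  nb ....#: next=.  (t=2,i=3, bit1=0)
  nb .....: next=#  (t=7,i=13, bit0=1)
  bits 00011000100111101010001111011101 = 413049821

413049821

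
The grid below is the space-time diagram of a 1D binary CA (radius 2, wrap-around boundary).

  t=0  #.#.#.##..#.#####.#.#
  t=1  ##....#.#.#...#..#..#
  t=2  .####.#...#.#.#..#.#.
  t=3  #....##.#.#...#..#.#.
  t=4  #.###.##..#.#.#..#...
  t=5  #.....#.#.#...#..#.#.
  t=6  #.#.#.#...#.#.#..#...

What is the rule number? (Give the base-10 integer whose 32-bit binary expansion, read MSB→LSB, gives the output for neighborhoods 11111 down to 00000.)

  #####|#  b31=1 t=0,i=14
  ####.|.  b30=0 t=0,i=15
  ###.#|.  b29=0 t=0,i=16
  ###..|#  b28=1 t=1,i=1
  ##.##|.  b27=0 t=4,i=5
  ##.#.|#  b26=1 t=0,i=1
  ##..#|#  b25=1 t=0,i=8
  ##...|#  b24=1 t=1,i=2
  #.###|.  b23=0 t=0,i=12
  #.##.|#  b22=1 t=0,i=6
  #.#.#|.  b21=0 t=0,i=2
  #.#..|#  b20=1 t=1,i=10
  #..##|#  b19=1 t=1,i=19
  #..#.|.  b18=0 t=0,i=9
  #...#|#  b17=1 t=1,i=12
  #....|#  b16=1 t=1,i=3
  .####|.  b15=0 t=0,i=13
  .###.|.  b14=0 t=1,i=0
  .##.#|#  b13=1 t=0,i=0
  .##..|.  b12=0 t=0,i=7
  .#.##|.  b11=0 t=0,i=5
  .#.#.|.  b10=0 t=0,i=3
  .#..#|.  b9=0 t=1,i=15
  .#...|.  b8=0 t=1,i=11
  ..###|.  b7=0 t=1,i=20
  ..##.|.  b6=0 t=3,i=5
  ..#.#|#  b5=1 t=0,i=10
  ..#..|#  b4=1 t=1,i=14
  ...##|#  b3=1 t=3,i=4
  ...#.|.  b2=0 t=1,i=5
  ....#|#  b1=1 t=1,i=4
  .....|.  b0=0 t=5,i=3
  bits 10010111010110110010000000111010 = 2539331642

2539331642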